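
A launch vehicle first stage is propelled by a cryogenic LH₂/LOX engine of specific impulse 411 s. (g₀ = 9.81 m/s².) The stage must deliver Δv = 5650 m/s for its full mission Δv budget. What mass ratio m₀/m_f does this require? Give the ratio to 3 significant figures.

v_e = Isp · g₀ = 411 × 9.81 = 4031.9 m/s.
Rocket equation: m₀/m_f = exp(Δv / v_e) = exp(5650 / 4031.9) = exp(1.4013) = 4.0606.

mass ratio ≈ 4.06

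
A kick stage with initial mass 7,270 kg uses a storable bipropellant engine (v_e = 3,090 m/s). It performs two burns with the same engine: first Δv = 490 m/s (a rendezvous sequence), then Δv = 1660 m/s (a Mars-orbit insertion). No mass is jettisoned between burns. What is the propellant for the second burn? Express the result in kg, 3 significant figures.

After the first burn: m = 7270 × exp(−490/3090.0) = 7270 × 0.85336 = 6,203.93 kg.
After the second burn: m = 6,203.93 × exp(−1660/3090.0) = 6,203.93 × 0.58437 = 3,625.39 kg.
Second-burn propellant = 6,203.93 − 3,625.39 = 2,578.54 kg.

propellant for the second burn ≈ 2580 kg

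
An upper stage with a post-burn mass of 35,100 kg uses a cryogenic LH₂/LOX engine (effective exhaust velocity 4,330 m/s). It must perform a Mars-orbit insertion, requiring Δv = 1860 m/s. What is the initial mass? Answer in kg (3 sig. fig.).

initial mass ≈ 53900 kg

Rocket equation: m₀/m_f = exp(Δv / v_e) = exp(1860 / 4330.0) = exp(0.4296) = 1.5366.
m₀ = m_f × 1.5366 = 35,100 × 1.5366 = 53,934.7 kg.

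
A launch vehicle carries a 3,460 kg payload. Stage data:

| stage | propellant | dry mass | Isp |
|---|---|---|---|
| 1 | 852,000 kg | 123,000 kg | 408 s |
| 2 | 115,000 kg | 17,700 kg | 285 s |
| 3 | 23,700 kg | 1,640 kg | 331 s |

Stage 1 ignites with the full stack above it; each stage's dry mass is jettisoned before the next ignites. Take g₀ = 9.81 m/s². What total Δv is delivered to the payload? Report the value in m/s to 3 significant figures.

Ignition mass of stage 1 = 852,000+123,000 + 115,000+17,700 + 23,700+1,640 + 3,460 = 1,136,500 kg.
Stage 1: m₀ = 1,136,500 kg, m_f = 1,136,500 − 852,000 = 284,500 kg; Δv = 408×9.81×ln(3.995) = 4002.5×1.3850 ≈ 5543 m/s.
Stage 2: m₀ = 161,500 kg, m_f = 161,500 − 115,000 = 46,500 kg; Δv = 285×9.81×ln(3.473) = 2795.9×1.2451 ≈ 3481 m/s.
Stage 3: m₀ = 28,800 kg, m_f = 28,800 − 23,700 = 5,100 kg; Δv = 331×9.81×ln(5.647) = 3247.1×1.7311 ≈ 5621 m/s.
Total Δv = 5543 + 3481 + 5621 = 14645 m/s.

Δv ≈ 14600 m/s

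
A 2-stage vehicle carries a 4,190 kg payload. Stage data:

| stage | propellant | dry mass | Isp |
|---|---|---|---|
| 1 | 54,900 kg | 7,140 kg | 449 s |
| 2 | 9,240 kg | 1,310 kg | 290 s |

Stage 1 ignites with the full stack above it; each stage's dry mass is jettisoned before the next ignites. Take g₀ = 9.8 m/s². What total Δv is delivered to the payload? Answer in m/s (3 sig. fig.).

Ignition mass of stage 1 = 54,900+7,140 + 9,240+1,310 + 4,190 = 76,780 kg.
Stage 1: m₀ = 76,780 kg, m_f = 76,780 − 54,900 = 21,880 kg; Δv = 449×9.8×ln(3.509) = 4400.2×1.2554 ≈ 5524 m/s.
Stage 2: m₀ = 14,740 kg, m_f = 14,740 − 9,240 = 5,500 kg; Δv = 290×9.8×ln(2.68) = 2842.0×0.9858 ≈ 2802 m/s.
Total Δv = 5524 + 2802 = 8326 m/s.

Δv ≈ 8330 m/s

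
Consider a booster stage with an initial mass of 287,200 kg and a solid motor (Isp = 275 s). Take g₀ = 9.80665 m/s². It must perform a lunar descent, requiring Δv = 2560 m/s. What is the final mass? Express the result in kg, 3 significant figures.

v_e = Isp · g₀ = 275 × 9.80665 = 2696.8 m/s.
By the Tsiolkovsky rocket equation, m₀/m_f = exp(Δv / v_e) = exp(2560 / 2696.8) = exp(0.9493) = 2.5838.
m_f = m₀ / 2.5838 = 287,200 / 2.5838 = 111,154 kg.

final mass ≈ 111000 kg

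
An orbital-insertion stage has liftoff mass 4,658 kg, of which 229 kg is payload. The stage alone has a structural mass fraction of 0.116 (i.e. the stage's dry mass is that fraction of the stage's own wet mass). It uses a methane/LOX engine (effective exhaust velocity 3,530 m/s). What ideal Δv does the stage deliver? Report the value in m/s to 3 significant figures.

Δv ≈ 6480 m/s

Stage wet mass = m₀ − payload = 4,658 − 229 = 4,429 kg.
Stage dry mass = ε × stage wet mass = 0.116 × 4,429 = 513.764 kg.
Burnout mass m_f = stage dry + payload = 513.764 + 229 = 742.764 kg.
By the Tsiolkovsky rocket equation, Δv = v_e · ln(4,658/742.764) = 3530.0 × ln(6.271) = 3530.0 × 1.8360 ≈ 6481 m/s.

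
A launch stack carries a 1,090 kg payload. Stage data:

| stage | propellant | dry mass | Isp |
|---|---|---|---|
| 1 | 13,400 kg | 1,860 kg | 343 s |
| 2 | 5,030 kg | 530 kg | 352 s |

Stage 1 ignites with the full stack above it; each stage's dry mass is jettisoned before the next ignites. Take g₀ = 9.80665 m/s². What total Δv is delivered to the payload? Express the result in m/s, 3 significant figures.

Δv ≈ 8060 m/s

Ignition mass of stage 1 = 13,400+1,860 + 5,030+530 + 1,090 = 21,910 kg.
Stage 1: m₀ = 21,910 kg, m_f = 21,910 − 13,400 = 8,510 kg; Δv = 343×9.80665×ln(2.575) = 3363.7×0.9457 ≈ 3181 m/s.
Stage 2: m₀ = 6,650 kg, m_f = 6,650 − 5,030 = 1,620 kg; Δv = 352×9.80665×ln(4.105) = 3451.9×1.4122 ≈ 4875 m/s.
Total Δv = 3181 + 4875 = 8056 m/s.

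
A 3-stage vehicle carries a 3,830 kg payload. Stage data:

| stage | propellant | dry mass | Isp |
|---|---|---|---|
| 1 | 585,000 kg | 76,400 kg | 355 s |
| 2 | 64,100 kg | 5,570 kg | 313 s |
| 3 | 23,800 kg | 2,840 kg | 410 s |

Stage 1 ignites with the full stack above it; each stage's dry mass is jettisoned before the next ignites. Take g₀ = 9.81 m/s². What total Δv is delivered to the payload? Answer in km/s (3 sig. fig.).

Δv ≈ 14.3 km/s

Ignition mass of stage 1 = 585,000+76,400 + 64,100+5,570 + 23,800+2,840 + 3,830 = 761,540 kg.
Stage 1: m₀ = 761,540 kg, m_f = 761,540 − 585,000 = 176,540 kg; Δv = 355×9.81×ln(4.314) = 3482.6×1.4618 ≈ 5091 m/s.
Stage 2: m₀ = 100,140 kg, m_f = 100,140 − 64,100 = 36,040 kg; Δv = 313×9.81×ln(2.779) = 3070.5×1.0219 ≈ 3138 m/s.
Stage 3: m₀ = 30,470 kg, m_f = 30,470 − 23,800 = 6,670 kg; Δv = 410×9.81×ln(4.568) = 4022.1×1.5191 ≈ 6110 m/s.
Total Δv = 5091 + 3138 + 6110 = 14339 m/s.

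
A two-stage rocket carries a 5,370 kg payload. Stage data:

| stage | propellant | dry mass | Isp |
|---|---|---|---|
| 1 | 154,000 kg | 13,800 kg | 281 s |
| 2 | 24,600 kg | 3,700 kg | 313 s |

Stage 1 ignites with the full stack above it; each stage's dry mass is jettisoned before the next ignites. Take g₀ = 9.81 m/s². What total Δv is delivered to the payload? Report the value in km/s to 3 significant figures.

Ignition mass of stage 1 = 154,000+13,800 + 24,600+3,700 + 5,370 = 201,470 kg.
Stage 1: m₀ = 201,470 kg, m_f = 201,470 − 154,000 = 47,470 kg; Δv = 281×9.81×ln(4.244) = 2756.6×1.4455 ≈ 3985 m/s.
Stage 2: m₀ = 33,670 kg, m_f = 33,670 − 24,600 = 9,070 kg; Δv = 313×9.81×ln(3.712) = 3070.5×1.3116 ≈ 4027 m/s.
Total Δv = 3985 + 4027 = 8012 m/s.

Δv ≈ 8.01 km/s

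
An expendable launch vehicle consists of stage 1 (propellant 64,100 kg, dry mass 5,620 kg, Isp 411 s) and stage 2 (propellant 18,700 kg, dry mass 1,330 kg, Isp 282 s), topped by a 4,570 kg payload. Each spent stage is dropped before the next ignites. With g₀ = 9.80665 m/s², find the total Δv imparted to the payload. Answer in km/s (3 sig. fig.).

Δv ≈ 8.54 km/s

Ignition mass of stage 1 = 64,100+5,620 + 18,700+1,330 + 4,570 = 94,320 kg.
Stage 1: m₀ = 94,320 kg, m_f = 94,320 − 64,100 = 30,220 kg; Δv = 411×9.80665×ln(3.121) = 4030.5×1.1382 ≈ 4588 m/s.
Stage 2: m₀ = 24,600 kg, m_f = 24,600 − 18,700 = 5,900 kg; Δv = 282×9.80665×ln(4.169) = 2765.5×1.4278 ≈ 3949 m/s.
Total Δv = 4588 + 3949 = 8537 m/s.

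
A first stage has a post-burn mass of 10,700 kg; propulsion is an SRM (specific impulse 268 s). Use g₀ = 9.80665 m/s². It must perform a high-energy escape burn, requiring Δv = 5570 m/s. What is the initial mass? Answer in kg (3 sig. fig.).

initial mass ≈ 89100 kg

v_e = Isp · g₀ = 268 × 9.80665 = 2628.2 m/s.
From the ideal rocket equation, m₀/m_f = exp(Δv / v_e) = exp(5570 / 2628.2) = exp(2.1193) = 8.3256.
m₀ = m_f × 8.3256 = 10,700 × 8.3256 = 89,083.9 kg.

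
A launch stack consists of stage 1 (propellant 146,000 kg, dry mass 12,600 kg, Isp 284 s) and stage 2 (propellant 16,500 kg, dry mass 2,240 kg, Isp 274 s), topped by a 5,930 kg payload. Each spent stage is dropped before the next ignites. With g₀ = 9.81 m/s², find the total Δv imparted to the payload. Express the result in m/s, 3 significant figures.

Ignition mass of stage 1 = 146,000+12,600 + 16,500+2,240 + 5,930 = 183,270 kg.
Stage 1: m₀ = 183,270 kg, m_f = 183,270 − 146,000 = 37,270 kg; Δv = 284×9.81×ln(4.917) = 2786.0×1.5928 ≈ 4438 m/s.
Stage 2: m₀ = 24,670 kg, m_f = 24,670 − 16,500 = 8,170 kg; Δv = 274×9.81×ln(3.02) = 2687.9×1.1051 ≈ 2970 m/s.
Total Δv = 4438 + 2970 = 7408 m/s.

Δv ≈ 7410 m/s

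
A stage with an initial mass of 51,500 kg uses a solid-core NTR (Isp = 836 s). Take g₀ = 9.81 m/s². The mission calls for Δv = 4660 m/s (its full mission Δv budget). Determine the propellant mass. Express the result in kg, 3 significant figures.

v_e = Isp · g₀ = 836 × 9.81 = 8201.2 m/s.
m₀/m_f = exp(Δv / v_e) = exp(4660 / 8201.2) = exp(0.5682) = 1.7651.
m_f = 51,500 / 1.7651 = 29,176.8 kg, so propellant = m₀ − m_f = 51,500 − 29,176.8 = 22,323.2 kg.

propellant mass ≈ 22300 kg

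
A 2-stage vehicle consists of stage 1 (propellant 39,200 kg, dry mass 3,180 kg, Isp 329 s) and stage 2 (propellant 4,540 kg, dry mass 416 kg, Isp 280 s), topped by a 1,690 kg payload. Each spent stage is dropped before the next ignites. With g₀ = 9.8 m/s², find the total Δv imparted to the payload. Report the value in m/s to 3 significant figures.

Ignition mass of stage 1 = 39,200+3,180 + 4,540+416 + 1,690 = 49,026 kg.
Stage 1: m₀ = 49,026 kg, m_f = 49,026 − 39,200 = 9,826 kg; Δv = 329×9.8×ln(4.989) = 3224.2×1.6073 ≈ 5182 m/s.
Stage 2: m₀ = 6,646 kg, m_f = 6,646 − 4,540 = 2,106 kg; Δv = 280×9.8×ln(3.156) = 2744.0×1.1492 ≈ 3153 m/s.
Total Δv = 5182 + 3153 = 8335 m/s.

Δv ≈ 8340 m/s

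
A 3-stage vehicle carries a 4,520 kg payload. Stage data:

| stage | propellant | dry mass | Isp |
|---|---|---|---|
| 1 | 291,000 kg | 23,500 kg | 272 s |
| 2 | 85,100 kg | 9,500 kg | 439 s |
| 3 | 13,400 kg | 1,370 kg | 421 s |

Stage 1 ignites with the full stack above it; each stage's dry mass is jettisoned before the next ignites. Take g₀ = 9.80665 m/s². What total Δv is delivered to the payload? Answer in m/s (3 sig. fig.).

Ignition mass of stage 1 = 291,000+23,500 + 85,100+9,500 + 13,400+1,370 + 4,520 = 428,390 kg.
Stage 1: m₀ = 428,390 kg, m_f = 428,390 − 291,000 = 137,390 kg; Δv = 272×9.80665×ln(3.118) = 2667.4×1.1372 ≈ 3033 m/s.
Stage 2: m₀ = 113,890 kg, m_f = 113,890 − 85,100 = 28,790 kg; Δv = 439×9.80665×ln(3.956) = 4305.1×1.3752 ≈ 5920 m/s.
Stage 3: m₀ = 19,290 kg, m_f = 19,290 − 13,400 = 5,890 kg; Δv = 421×9.80665×ln(3.275) = 4128.6×1.1863 ≈ 4898 m/s.
Total Δv = 3033 + 5920 + 4898 = 13851 m/s.

Δv ≈ 13900 m/s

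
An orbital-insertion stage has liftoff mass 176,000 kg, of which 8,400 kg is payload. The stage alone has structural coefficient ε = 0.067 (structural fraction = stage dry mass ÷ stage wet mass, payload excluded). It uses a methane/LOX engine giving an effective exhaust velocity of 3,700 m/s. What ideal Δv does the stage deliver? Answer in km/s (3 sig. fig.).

Stage wet mass = m₀ − payload = 176,000 − 8,400 = 167,600 kg.
Stage dry mass = ε × stage wet mass = 0.067 × 167,600 = 11,229.2 kg.
Burnout mass m_f = stage dry + payload = 11,229.2 + 8,400 = 19,629.2 kg.
Δv = v_e · ln(176,000/19,629.2) = 3700.0 × ln(8.966) = 3700.0 × 2.1935 ≈ 8116 m/s.

Δv ≈ 8.12 km/s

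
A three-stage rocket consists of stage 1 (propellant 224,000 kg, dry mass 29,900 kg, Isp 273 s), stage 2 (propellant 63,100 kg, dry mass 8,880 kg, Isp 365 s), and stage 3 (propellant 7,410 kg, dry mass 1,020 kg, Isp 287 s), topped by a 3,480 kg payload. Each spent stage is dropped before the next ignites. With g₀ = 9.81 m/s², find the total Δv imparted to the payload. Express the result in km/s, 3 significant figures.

Δv ≈ 10.6 km/s

Ignition mass of stage 1 = 224,000+29,900 + 63,100+8,880 + 7,410+1,020 + 3,480 = 337,790 kg.
Stage 1: m₀ = 337,790 kg, m_f = 337,790 − 224,000 = 113,790 kg; Δv = 273×9.81×ln(2.969) = 2678.1×1.0881 ≈ 2914 m/s.
Stage 2: m₀ = 83,890 kg, m_f = 83,890 − 63,100 = 20,790 kg; Δv = 365×9.81×ln(4.035) = 3580.7×1.3950 ≈ 4995 m/s.
Stage 3: m₀ = 11,910 kg, m_f = 11,910 − 7,410 = 4,500 kg; Δv = 287×9.81×ln(2.647) = 2815.5×0.9733 ≈ 2740 m/s.
Total Δv = 2914 + 4995 + 2740 = 10649 m/s.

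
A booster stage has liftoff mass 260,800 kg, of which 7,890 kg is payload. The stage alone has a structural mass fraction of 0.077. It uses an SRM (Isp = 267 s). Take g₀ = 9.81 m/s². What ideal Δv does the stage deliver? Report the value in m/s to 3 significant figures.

Δv ≈ 5910 m/s

Stage wet mass = m₀ − payload = 260,800 − 7,890 = 252,910 kg.
Stage dry mass = ε × stage wet mass = 0.077 × 252,910 = 19,474.1 kg.
Burnout mass m_f = stage dry + payload = 19,474.1 + 7,890 = 27,364.1 kg.
v_e = Isp · g₀ = 267 × 9.81 = 2619.3 m/s.
Rocket equation: Δv = v_e · ln(260,800/27,364.1) = 2619.3 × ln(9.531) = 2619.3 × 2.2545 ≈ 5905 m/s.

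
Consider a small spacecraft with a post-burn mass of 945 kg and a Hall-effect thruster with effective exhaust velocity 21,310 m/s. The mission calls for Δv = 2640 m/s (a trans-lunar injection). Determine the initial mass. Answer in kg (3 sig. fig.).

initial mass ≈ 1070 kg

From the ideal rocket equation, m₀/m_f = exp(Δv / v_e) = exp(2640 / 21310.0) = exp(0.1239) = 1.1319.
m₀ = m_f × 1.1319 = 945 × 1.1319 = 1,069.65 kg.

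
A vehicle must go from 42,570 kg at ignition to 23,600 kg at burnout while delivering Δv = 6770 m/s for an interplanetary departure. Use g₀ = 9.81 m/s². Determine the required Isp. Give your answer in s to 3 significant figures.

Isp ≈ 1170 s

ln(m₀/m_f) = ln(42570/23600) = ln(1.804) = 0.5899.
From the ideal rocket equation, v_e = Δv / ln(m₀/m_f) = 6770 / 0.5899 = 11476.5 m/s.
Isp = v_e / g₀ = 11476.5 / 9.81 = 1169.9 s.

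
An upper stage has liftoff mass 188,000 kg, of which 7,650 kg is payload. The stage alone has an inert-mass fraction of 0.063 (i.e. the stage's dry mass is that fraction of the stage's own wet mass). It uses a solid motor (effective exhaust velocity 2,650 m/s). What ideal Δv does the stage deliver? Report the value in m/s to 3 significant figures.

Stage wet mass = m₀ − payload = 188,000 − 7,650 = 180,350 kg.
Stage dry mass = ε × stage wet mass = 0.063 × 180,350 = 11,362.1 kg.
Burnout mass m_f = stage dry + payload = 11,362.1 + 7,650 = 19,012.1 kg.
Δv = v_e · ln(188,000/19,012.1) = 2650.0 × ln(9.888) = 2650.0 × 2.2914 ≈ 6072 m/s.

Δv ≈ 6070 m/s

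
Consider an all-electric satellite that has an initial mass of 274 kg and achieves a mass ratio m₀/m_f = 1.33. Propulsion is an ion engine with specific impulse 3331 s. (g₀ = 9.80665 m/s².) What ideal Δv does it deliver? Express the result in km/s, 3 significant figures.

v_e = Isp · g₀ = 3331 × 9.80665 = 32666.0 m/s.
Δv = v_e · ln(1.33) = 32666.0 × 0.2852 ≈ 9315.6 m/s.

Δv ≈ 9.32 km/s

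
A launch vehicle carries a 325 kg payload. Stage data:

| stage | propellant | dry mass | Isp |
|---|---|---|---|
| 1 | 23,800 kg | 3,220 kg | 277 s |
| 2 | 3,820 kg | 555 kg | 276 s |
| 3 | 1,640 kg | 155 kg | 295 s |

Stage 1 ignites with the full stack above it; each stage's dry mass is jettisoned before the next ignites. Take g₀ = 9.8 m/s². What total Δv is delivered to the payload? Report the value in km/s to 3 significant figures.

Ignition mass of stage 1 = 23,800+3,220 + 3,820+555 + 1,640+155 + 325 = 33,515 kg.
Stage 1: m₀ = 33,515 kg, m_f = 33,515 − 23,800 = 9,715 kg; Δv = 277×9.8×ln(3.45) = 2714.6×1.2383 ≈ 3362 m/s.
Stage 2: m₀ = 6,495 kg, m_f = 6,495 − 3,820 = 2,675 kg; Δv = 276×9.8×ln(2.428) = 2704.8×0.8871 ≈ 2399 m/s.
Stage 3: m₀ = 2,120 kg, m_f = 2,120 − 1,640 = 480 kg; Δv = 295×9.8×ln(4.417) = 2891.0×1.4854 ≈ 4294 m/s.
Total Δv = 3362 + 2399 + 4294 = 10055 m/s.

Δv ≈ 10.1 km/s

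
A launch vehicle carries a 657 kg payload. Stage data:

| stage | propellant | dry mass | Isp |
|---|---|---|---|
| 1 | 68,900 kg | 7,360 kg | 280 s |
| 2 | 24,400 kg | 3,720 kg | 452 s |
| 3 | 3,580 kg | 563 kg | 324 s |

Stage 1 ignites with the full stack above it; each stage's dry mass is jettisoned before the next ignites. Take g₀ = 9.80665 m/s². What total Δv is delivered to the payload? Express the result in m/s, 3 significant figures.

Ignition mass of stage 1 = 68,900+7,360 + 24,400+3,720 + 3,580+563 + 657 = 109,180 kg.
Stage 1: m₀ = 109,180 kg, m_f = 109,180 − 68,900 = 40,280 kg; Δv = 280×9.80665×ln(2.711) = 2745.9×0.9971 ≈ 2738 m/s.
Stage 2: m₀ = 32,920 kg, m_f = 32,920 − 24,400 = 8,520 kg; Δv = 452×9.80665×ln(3.864) = 4432.6×1.3517 ≈ 5991 m/s.
Stage 3: m₀ = 4,800 kg, m_f = 4,800 − 3,580 = 1,220 kg; Δv = 324×9.80665×ln(3.934) = 3177.4×1.3698 ≈ 4352 m/s.
Total Δv = 2738 + 5991 + 4352 = 13081 m/s.

Δv ≈ 13100 m/s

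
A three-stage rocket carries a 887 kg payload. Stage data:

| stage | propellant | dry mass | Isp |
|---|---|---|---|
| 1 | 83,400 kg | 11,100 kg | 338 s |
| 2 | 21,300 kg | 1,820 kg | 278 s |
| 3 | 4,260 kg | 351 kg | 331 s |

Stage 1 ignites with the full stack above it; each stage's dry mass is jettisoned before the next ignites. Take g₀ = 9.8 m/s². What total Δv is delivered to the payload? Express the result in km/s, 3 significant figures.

Δv ≈ 12.3 km/s

Ignition mass of stage 1 = 83,400+11,100 + 21,300+1,820 + 4,260+351 + 887 = 123,118 kg.
Stage 1: m₀ = 123,118 kg, m_f = 123,118 − 83,400 = 39,718 kg; Δv = 338×9.8×ln(3.1) = 3312.4×1.1313 ≈ 3747 m/s.
Stage 2: m₀ = 28,618 kg, m_f = 28,618 − 21,300 = 7,318 kg; Δv = 278×9.8×ln(3.911) = 2724.4×1.3637 ≈ 3715 m/s.
Stage 3: m₀ = 5,498 kg, m_f = 5,498 − 4,260 = 1,238 kg; Δv = 331×9.8×ln(4.441) = 3243.8×1.4909 ≈ 4836 m/s.
Total Δv = 3747 + 3715 + 4836 = 12298 m/s.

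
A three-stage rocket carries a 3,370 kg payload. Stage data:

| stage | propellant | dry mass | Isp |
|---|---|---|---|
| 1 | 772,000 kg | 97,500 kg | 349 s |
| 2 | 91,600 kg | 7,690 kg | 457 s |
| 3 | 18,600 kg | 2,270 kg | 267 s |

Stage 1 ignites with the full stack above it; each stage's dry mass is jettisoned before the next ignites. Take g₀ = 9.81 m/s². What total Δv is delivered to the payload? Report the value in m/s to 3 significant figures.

Δv ≈ 15000 m/s

Ignition mass of stage 1 = 772,000+97,500 + 91,600+7,690 + 18,600+2,270 + 3,370 = 993,030 kg.
Stage 1: m₀ = 993,030 kg, m_f = 993,030 − 772,000 = 221,030 kg; Δv = 349×9.81×ln(4.493) = 3423.7×1.5025 ≈ 5144 m/s.
Stage 2: m₀ = 123,530 kg, m_f = 123,530 − 91,600 = 31,930 kg; Δv = 457×9.81×ln(3.869) = 4483.2×1.3529 ≈ 6065 m/s.
Stage 3: m₀ = 24,240 kg, m_f = 24,240 − 18,600 = 5,640 kg; Δv = 267×9.81×ln(4.298) = 2619.3×1.4581 ≈ 3819 m/s.
Total Δv = 5144 + 6065 + 3819 = 15028 m/s.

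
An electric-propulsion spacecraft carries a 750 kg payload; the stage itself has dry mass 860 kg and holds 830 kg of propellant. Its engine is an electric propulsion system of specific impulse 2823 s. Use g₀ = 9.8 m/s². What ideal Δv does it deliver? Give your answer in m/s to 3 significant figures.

Δv ≈ 11500 m/s

v_e = Isp · g₀ = 2823 × 9.8 = 27665.4 m/s.
m₀ = payload + dry + propellant = 750 + 860 + 830 = 2,440 kg.
m_f = payload + dry = 750 + 860 = 1,610 kg.
By the Tsiolkovsky rocket equation, Δv = v_e · ln(m₀/m_f) = 27665.4 × ln(1.516) = 27665.4 × 0.4158 ≈ 11502.3 m/s.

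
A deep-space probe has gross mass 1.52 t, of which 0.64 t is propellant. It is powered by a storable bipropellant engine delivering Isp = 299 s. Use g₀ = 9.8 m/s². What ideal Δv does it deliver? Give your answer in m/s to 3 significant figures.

Δv ≈ 1600 m/s

v_e = Isp · g₀ = 299 × 9.8 = 2930.2 m/s.
m_f = m₀ − m_prop = 1.52 − 0.64 = 0.88 t.
From the ideal rocket equation, Δv = v_e · ln(m₀/m_f) = 2930.2 × ln(1.727) = 2930.2 × 0.5465 ≈ 1601.5 m/s.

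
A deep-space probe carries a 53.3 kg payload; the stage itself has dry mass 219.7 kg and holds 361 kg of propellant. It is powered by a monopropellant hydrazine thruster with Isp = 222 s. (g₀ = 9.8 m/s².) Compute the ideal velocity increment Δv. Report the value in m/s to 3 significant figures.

v_e = Isp · g₀ = 222 × 9.8 = 2175.6 m/s.
m₀ = payload + dry + propellant = 53.3 + 219.7 + 361 = 634 kg.
m_f = payload + dry = 53.3 + 219.7 = 273 kg.
Δv = v_e · ln(m₀/m_f) = 2175.6 × ln(2.322) = 2175.6 × 0.8426 ≈ 1833.1 m/s.

Δv ≈ 1830 m/s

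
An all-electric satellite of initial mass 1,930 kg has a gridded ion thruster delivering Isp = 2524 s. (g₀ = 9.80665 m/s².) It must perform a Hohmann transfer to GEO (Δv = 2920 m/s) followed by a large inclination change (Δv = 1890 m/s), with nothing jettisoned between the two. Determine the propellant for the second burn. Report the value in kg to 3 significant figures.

v_e = Isp · g₀ = 2524 × 9.80665 = 24752.0 m/s.
After the first burn: m = 1930 × exp(−2920/24752.0) = 1930 × 0.88872 = 1,715.23 kg.
After the second burn: m = 1,715.23 × exp(−1890/24752.0) = 1,715.23 × 0.92648 = 1,589.13 kg.
Second-burn propellant = 1,715.23 − 1,589.13 = 126.1 kg.

propellant for the second burn ≈ 126 kg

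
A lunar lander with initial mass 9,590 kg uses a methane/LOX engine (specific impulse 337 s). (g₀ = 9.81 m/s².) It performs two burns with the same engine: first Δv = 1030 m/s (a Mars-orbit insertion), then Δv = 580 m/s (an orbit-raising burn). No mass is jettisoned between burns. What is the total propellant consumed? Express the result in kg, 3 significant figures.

v_e = Isp · g₀ = 337 × 9.81 = 3306.0 m/s.
After the first burn: m = 9590 × exp(−1030/3306.0) = 9590 × 0.73231 = 7,022.85 kg.
After the second burn: m = 7,022.85 × exp(−580/3306.0) = 7,022.85 × 0.83909 = 5,892.8 kg.
Total propellant = m₀ − m_final = 9590 − 5,892.8 = 3,697.2 kg.

total propellant consumed ≈ 3700 kg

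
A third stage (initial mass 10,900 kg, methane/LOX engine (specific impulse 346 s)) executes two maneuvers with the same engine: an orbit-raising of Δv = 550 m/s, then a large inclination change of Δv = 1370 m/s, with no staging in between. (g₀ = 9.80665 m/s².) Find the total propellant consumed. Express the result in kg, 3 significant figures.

total propellant consumed ≈ 4710 kg

v_e = Isp · g₀ = 346 × 9.80665 = 3393.1 m/s.
After the first burn: m = 10900 × exp(−550/3393.1) = 10900 × 0.85036 = 9,268.92 kg.
After the second burn: m = 9,268.92 × exp(−1370/3393.1) = 9,268.92 × 0.66780 = 6,189.78 kg.
Total propellant = m₀ − m_final = 10900 − 6,189.78 = 4,710.22 kg.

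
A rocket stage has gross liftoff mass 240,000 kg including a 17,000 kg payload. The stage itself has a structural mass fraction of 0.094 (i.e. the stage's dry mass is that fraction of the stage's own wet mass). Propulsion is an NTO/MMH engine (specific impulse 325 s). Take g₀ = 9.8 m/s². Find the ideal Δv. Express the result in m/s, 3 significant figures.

Δv ≈ 5870 m/s

Stage wet mass = m₀ − payload = 240,000 − 17,000 = 223,000 kg.
Stage dry mass = ε × stage wet mass = 0.094 × 223,000 = 20,962 kg.
Burnout mass m_f = stage dry + payload = 20,962 + 17,000 = 37,962 kg.
v_e = Isp · g₀ = 325 × 9.8 = 3185.0 m/s.
Δv = v_e · ln(240,000/37,962) = 3185.0 × ln(6.322) = 3185.0 × 1.8441 ≈ 5873 m/s.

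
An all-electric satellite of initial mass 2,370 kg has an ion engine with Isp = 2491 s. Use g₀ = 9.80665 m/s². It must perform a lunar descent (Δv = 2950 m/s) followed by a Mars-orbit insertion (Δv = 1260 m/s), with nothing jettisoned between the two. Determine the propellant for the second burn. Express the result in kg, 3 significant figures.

propellant for the second burn ≈ 106 kg

v_e = Isp · g₀ = 2491 × 9.80665 = 24428.4 m/s.
After the first burn: m = 2370 × exp(−2950/24428.4) = 2370 × 0.88625 = 2,100.41 kg.
After the second burn: m = 2,100.41 × exp(−1260/24428.4) = 2,100.41 × 0.94973 = 1,994.82 kg.
Second-burn propellant = 2,100.41 − 1,994.82 = 105.59 kg.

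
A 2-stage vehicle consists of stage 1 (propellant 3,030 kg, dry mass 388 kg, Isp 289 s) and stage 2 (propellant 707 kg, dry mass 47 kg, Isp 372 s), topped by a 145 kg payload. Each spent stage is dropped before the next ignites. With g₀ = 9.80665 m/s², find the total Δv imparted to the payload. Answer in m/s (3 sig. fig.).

Δv ≈ 9060 m/s

Ignition mass of stage 1 = 3,030+388 + 707+47 + 145 = 4,317 kg.
Stage 1: m₀ = 4,317 kg, m_f = 4,317 − 3,030 = 1,287 kg; Δv = 289×9.80665×ln(3.354) = 2834.1×1.2102 ≈ 3430 m/s.
Stage 2: m₀ = 899 kg, m_f = 899 − 707 = 192 kg; Δv = 372×9.80665×ln(4.682) = 3648.1×1.5438 ≈ 5632 m/s.
Total Δv = 3430 + 5632 = 9062 m/s.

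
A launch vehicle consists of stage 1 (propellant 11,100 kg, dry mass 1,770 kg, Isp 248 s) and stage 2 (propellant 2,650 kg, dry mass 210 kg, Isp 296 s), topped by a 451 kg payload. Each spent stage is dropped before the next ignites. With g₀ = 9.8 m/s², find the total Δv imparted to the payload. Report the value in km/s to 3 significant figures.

Δv ≈ 7.49 km/s

Ignition mass of stage 1 = 11,100+1,770 + 2,650+210 + 451 = 16,181 kg.
Stage 1: m₀ = 16,181 kg, m_f = 16,181 − 11,100 = 5,081 kg; Δv = 248×9.8×ln(3.185) = 2430.4×1.1583 ≈ 2815 m/s.
Stage 2: m₀ = 3,311 kg, m_f = 3,311 − 2,650 = 661 kg; Δv = 296×9.8×ln(5.009) = 2900.8×1.6113 ≈ 4674 m/s.
Total Δv = 2815 + 4674 = 7489 m/s.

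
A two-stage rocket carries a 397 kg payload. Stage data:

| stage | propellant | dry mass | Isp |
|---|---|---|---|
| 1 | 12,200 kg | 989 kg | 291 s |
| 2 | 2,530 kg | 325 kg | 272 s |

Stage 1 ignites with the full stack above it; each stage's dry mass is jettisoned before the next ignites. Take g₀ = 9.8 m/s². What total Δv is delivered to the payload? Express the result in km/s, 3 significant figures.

Δv ≈ 7.88 km/s

Ignition mass of stage 1 = 12,200+989 + 2,530+325 + 397 = 16,441 kg.
Stage 1: m₀ = 16,441 kg, m_f = 16,441 − 12,200 = 4,241 kg; Δv = 291×9.8×ln(3.877) = 2851.8×1.3550 ≈ 3864 m/s.
Stage 2: m₀ = 3,252 kg, m_f = 3,252 − 2,530 = 722 kg; Δv = 272×9.8×ln(4.504) = 2665.6×1.5050 ≈ 4012 m/s.
Total Δv = 3864 + 4012 = 7876 m/s.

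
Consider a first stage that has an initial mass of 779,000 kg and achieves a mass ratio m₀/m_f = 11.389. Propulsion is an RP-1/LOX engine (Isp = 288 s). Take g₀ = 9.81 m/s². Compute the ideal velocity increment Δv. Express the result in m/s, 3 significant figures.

v_e = Isp · g₀ = 288 × 9.81 = 2825.3 m/s.
From the ideal rocket equation, Δv = v_e · ln(11.389) = 2825.3 × 2.4326 ≈ 6872.9 m/s.

Δv ≈ 6870 m/s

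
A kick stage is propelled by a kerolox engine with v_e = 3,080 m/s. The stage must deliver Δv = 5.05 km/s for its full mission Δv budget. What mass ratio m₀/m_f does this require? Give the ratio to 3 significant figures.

mass ratio ≈ 5.15

m₀/m_f = exp(Δv / v_e) = exp(5050 / 3080.0) = exp(1.6396) = 5.1532.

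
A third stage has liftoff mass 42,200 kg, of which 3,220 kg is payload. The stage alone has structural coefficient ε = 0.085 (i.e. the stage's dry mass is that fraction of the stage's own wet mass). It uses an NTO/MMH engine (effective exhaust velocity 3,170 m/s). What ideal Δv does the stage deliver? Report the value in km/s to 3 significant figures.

Stage wet mass = m₀ − payload = 42,200 − 3,220 = 38,980 kg.
Stage dry mass = ε × stage wet mass = 0.085 × 38,980 = 3,313.3 kg.
Burnout mass m_f = stage dry + payload = 3,313.3 + 3,220 = 6,533.3 kg.
Rocket equation: Δv = v_e · ln(42,200/6,533.3) = 3170.0 × ln(6.459) = 3170.0 × 1.8655 ≈ 5914 m/s.

Δv ≈ 5.91 km/s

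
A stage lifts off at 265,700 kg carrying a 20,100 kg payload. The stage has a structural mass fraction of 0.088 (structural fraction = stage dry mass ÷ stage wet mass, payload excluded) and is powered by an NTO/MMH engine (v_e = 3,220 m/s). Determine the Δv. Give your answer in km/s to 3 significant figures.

Δv ≈ 5.96 km/s

Stage wet mass = m₀ − payload = 265,700 − 20,100 = 245,600 kg.
Stage dry mass = ε × stage wet mass = 0.088 × 245,600 = 21,612.8 kg.
Burnout mass m_f = stage dry + payload = 21,612.8 + 20,100 = 41,712.8 kg.
Rocket equation: Δv = v_e · ln(265,700/41,712.8) = 3220.0 × ln(6.37) = 3220.0 × 1.8516 ≈ 5962 m/s.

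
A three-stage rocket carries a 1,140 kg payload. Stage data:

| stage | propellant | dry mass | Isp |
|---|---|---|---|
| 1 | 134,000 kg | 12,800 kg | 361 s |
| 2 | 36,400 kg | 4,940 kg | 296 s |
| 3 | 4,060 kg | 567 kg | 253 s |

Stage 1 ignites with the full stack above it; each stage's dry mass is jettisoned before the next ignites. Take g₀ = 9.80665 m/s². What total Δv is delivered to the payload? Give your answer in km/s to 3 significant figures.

Ignition mass of stage 1 = 134,000+12,800 + 36,400+4,940 + 4,060+567 + 1,140 = 193,907 kg.
Stage 1: m₀ = 193,907 kg, m_f = 193,907 − 134,000 = 59,907 kg; Δv = 361×9.80665×ln(3.237) = 3540.2×1.1746 ≈ 4158 m/s.
Stage 2: m₀ = 47,107 kg, m_f = 47,107 − 36,400 = 10,707 kg; Δv = 296×9.80665×ln(4.4) = 2902.8×1.4815 ≈ 4301 m/s.
Stage 3: m₀ = 5,767 kg, m_f = 5,767 − 4,060 = 1,707 kg; Δv = 253×9.80665×ln(3.378) = 2481.1×1.2174 ≈ 3021 m/s.
Total Δv = 4158 + 4301 + 3021 = 11480 m/s.

Δv ≈ 11.5 km/s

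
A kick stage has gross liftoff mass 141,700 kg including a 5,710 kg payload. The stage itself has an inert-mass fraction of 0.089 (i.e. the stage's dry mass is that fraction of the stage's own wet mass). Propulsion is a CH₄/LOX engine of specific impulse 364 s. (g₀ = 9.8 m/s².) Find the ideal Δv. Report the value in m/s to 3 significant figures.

Δv ≈ 7400 m/s

Stage wet mass = m₀ − payload = 141,700 − 5,710 = 135,990 kg.
Stage dry mass = ε × stage wet mass = 0.089 × 135,990 = 12,103.1 kg.
Burnout mass m_f = stage dry + payload = 12,103.1 + 5,710 = 17,813.1 kg.
v_e = Isp · g₀ = 364 × 9.8 = 3567.2 m/s.
Δv = v_e · ln(141,700/17,813.1) = 3567.2 × ln(7.955) = 3567.2 × 2.0738 ≈ 7398 m/s.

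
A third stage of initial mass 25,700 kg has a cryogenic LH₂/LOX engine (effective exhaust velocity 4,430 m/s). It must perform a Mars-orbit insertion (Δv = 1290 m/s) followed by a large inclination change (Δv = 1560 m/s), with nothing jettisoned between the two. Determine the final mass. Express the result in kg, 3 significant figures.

After the first burn: m = 25700 × exp(−1290/4430.0) = 25700 × 0.74737 = 19,207.4 kg.
After the second burn: m = 19,207.4 × exp(−1560/4430.0) = 19,207.4 × 0.70318 = 13,506.3 kg.

final mass ≈ 13500 kg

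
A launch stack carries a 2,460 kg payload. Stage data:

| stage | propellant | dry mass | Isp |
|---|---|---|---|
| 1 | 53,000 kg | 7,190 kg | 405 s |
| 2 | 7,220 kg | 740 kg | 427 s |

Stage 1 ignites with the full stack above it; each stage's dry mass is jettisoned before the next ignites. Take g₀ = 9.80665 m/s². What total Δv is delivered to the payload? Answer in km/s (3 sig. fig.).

Δv ≈ 10.5 km/s

Ignition mass of stage 1 = 53,000+7,190 + 7,220+740 + 2,460 = 70,610 kg.
Stage 1: m₀ = 70,610 kg, m_f = 70,610 − 53,000 = 17,610 kg; Δv = 405×9.80665×ln(4.01) = 3971.7×1.3887 ≈ 5516 m/s.
Stage 2: m₀ = 10,420 kg, m_f = 10,420 − 7,220 = 3,200 kg; Δv = 427×9.80665×ln(3.256) = 4187.4×1.1806 ≈ 4944 m/s.
Total Δv = 5516 + 4944 = 10460 m/s.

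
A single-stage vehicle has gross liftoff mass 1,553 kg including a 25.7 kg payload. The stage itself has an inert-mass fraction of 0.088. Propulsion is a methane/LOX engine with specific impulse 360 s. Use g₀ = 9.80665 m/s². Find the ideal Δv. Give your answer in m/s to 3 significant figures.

Stage wet mass = m₀ − payload = 1,553 − 25.7 = 1,527.3 kg.
Stage dry mass = ε × stage wet mass = 0.088 × 1,527.3 = 134.402 kg.
Burnout mass m_f = stage dry + payload = 134.402 + 25.7 = 160.102 kg.
v_e = Isp · g₀ = 360 × 9.80665 = 3530.4 m/s.
By the Tsiolkovsky rocket equation, Δv = v_e · ln(1,553/160.102) = 3530.4 × ln(9.7) = 3530.4 × 2.2721 ≈ 8022 m/s.

Δv ≈ 8020 m/s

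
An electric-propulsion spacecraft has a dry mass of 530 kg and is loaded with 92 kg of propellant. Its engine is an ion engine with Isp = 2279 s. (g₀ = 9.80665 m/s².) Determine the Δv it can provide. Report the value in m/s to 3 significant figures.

v_e = Isp · g₀ = 2279 × 9.80665 = 22349.4 m/s.
m₀ = m_dry + m_prop = 530 + 92 = 622 kg.
Δv = v_e · ln(m₀/m_f) = 22349.4 × ln(1.174) = 22349.4 × 0.1601 ≈ 3577.3 m/s.

Δv ≈ 3580 m/s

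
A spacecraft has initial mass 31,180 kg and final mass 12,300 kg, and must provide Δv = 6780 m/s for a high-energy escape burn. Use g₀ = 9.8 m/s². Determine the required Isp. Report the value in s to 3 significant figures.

ln(m₀/m_f) = ln(31180/12300) = ln(2.535) = 0.9302.
By the Tsiolkovsky rocket equation, v_e = Δv / ln(m₀/m_f) = 6780 / 0.9302 = 7288.9 m/s.
Isp = v_e / g₀ = 7288.9 / 9.8 = 743.8 s.

Isp ≈ 744 s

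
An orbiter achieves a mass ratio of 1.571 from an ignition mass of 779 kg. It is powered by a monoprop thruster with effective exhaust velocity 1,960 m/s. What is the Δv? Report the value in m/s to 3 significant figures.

Δv ≈ 885 m/s

From the ideal rocket equation, Δv = v_e · ln(1.571) = 1960.0 × 0.4517 ≈ 885.4 m/s.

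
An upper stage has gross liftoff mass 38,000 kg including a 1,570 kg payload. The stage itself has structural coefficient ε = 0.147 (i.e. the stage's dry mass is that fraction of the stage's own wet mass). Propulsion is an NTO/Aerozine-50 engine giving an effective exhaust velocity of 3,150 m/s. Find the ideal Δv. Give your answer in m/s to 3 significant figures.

Stage wet mass = m₀ − payload = 38,000 − 1,570 = 36,430 kg.
Stage dry mass = ε × stage wet mass = 0.147 × 36,430 = 5,355.21 kg.
Burnout mass m_f = stage dry + payload = 5,355.21 + 1,570 = 6,925.21 kg.
By the Tsiolkovsky rocket equation, Δv = v_e · ln(38,000/6,925.21) = 3150.0 × ln(5.487) = 3150.0 × 1.7024 ≈ 5363 m/s.

Δv ≈ 5360 m/s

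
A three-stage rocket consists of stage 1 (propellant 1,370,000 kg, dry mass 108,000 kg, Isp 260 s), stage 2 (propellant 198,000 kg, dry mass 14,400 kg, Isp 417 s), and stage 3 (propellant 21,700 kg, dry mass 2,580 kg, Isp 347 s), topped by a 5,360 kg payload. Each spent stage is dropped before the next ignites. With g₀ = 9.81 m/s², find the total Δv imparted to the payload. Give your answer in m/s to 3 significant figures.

Δv ≈ 15500 m/s

Ignition mass of stage 1 = 1,370,000+108,000 + 198,000+14,400 + 21,700+2,580 + 5,360 = 1,720,040 kg.
Stage 1: m₀ = 1,720,040 kg, m_f = 1,720,040 − 1,370,000 = 350,040 kg; Δv = 260×9.81×ln(4.914) = 2550.6×1.5921 ≈ 4061 m/s.
Stage 2: m₀ = 242,040 kg, m_f = 242,040 − 198,000 = 44,040 kg; Δv = 417×9.81×ln(5.496) = 4090.8×1.7040 ≈ 6971 m/s.
Stage 3: m₀ = 29,640 kg, m_f = 29,640 − 21,700 = 7,940 kg; Δv = 347×9.81×ln(3.733) = 3404.1×1.3172 ≈ 4484 m/s.
Total Δv = 4061 + 6971 + 4484 = 15516 m/s.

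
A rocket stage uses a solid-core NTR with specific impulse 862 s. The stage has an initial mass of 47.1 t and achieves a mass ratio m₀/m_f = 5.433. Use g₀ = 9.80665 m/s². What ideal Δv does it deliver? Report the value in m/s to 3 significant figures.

Δv ≈ 14300 m/s

v_e = Isp · g₀ = 862 × 9.80665 = 8453.3 m/s.
Rocket equation: Δv = v_e · ln(5.433) = 8453.3 × 1.6925 ≈ 14307.2 m/s.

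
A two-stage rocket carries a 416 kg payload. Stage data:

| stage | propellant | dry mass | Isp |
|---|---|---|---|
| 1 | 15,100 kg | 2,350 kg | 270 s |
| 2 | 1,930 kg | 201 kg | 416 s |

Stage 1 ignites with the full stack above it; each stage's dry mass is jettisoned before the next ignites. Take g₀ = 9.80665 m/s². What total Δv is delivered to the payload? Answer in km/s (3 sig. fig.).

Ignition mass of stage 1 = 15,100+2,350 + 1,930+201 + 416 = 19,997 kg.
Stage 1: m₀ = 19,997 kg, m_f = 19,997 − 15,100 = 4,897 kg; Δv = 270×9.80665×ln(4.084) = 2647.8×1.4070 ≈ 3725 m/s.
Stage 2: m₀ = 2,547 kg, m_f = 2,547 − 1,930 = 617 kg; Δv = 416×9.80665×ln(4.128) = 4079.6×1.4178 ≈ 5784 m/s.
Total Δv = 3725 + 5784 = 9509 m/s.

Δv ≈ 9.51 km/s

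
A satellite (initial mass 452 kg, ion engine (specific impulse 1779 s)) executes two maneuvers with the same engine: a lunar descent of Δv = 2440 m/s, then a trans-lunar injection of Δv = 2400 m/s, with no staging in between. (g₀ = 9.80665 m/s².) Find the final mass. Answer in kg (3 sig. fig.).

final mass ≈ 342 kg

v_e = Isp · g₀ = 1779 × 9.80665 = 17446.0 m/s.
After the first burn: m = 452 × exp(−2440/17446.0) = 452 × 0.86948 = 393.005 kg.
After the second burn: m = 393.005 × exp(−2400/17446.0) = 393.005 × 0.87148 = 342.496 kg.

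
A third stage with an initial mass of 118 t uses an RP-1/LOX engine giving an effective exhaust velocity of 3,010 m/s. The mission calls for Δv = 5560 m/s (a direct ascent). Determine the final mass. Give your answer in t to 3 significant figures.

final mass ≈ 18.6 t

m₀/m_f = exp(Δv / v_e) = exp(5560 / 3010.0) = exp(1.8472) = 6.3419.
m_f = m₀ / 6.3419 = 118 / 6.3419 = 18.6064 t.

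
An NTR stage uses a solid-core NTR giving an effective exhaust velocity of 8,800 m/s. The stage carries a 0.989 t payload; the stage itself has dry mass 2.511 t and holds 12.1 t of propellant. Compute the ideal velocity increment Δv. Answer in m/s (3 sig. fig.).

m₀ = payload + dry + propellant = 0.989 + 2.511 + 12.1 = 15.6 t.
m_f = payload + dry = 0.989 + 2.511 = 3.5 t.
Δv = v_e · ln(m₀/m_f) = 8800.0 × ln(4.457) = 8800.0 × 1.4945 ≈ 13151.7 m/s.

Δv ≈ 13200 m/s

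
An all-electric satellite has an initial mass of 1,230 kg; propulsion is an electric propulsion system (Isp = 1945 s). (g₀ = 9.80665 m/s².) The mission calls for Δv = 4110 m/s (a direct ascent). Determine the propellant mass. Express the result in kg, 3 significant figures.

propellant mass ≈ 238 kg

v_e = Isp · g₀ = 1945 × 9.80665 = 19073.9 m/s.
From the ideal rocket equation, m₀/m_f = exp(Δv / v_e) = exp(4110 / 19073.9) = exp(0.2155) = 1.2405.
m_f = 1,230 / 1.2405 = 991.536 kg, so propellant = m₀ − m_f = 1,230 − 991.536 = 238.464 kg.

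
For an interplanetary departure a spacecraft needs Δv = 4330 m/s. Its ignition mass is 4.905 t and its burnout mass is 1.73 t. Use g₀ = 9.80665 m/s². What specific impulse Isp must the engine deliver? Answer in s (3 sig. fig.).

Isp ≈ 424 s

ln(m₀/m_f) = ln(4905/1730) = ln(2.835) = 1.0421.
Using Δv = v_e ln(m₀/m_f): v_e = Δv / ln(m₀/m_f) = 4330 / 1.0421 = 4154.9 m/s.
Isp = v_e / g₀ = 4154.9 / 9.80665 = 423.7 s.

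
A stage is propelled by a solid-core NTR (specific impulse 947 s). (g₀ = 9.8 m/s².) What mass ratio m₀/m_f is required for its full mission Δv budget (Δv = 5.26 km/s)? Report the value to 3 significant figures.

v_e = Isp · g₀ = 947 × 9.8 = 9280.6 m/s.
From the ideal rocket equation, m₀/m_f = exp(Δv / v_e) = exp(5260 / 9280.6) = exp(0.5668) = 1.7626.

mass ratio ≈ 1.76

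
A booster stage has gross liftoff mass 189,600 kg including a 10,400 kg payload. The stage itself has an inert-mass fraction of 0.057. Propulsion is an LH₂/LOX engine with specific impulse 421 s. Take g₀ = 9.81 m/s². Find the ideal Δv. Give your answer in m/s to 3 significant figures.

Δv ≈ 9160 m/s

Stage wet mass = m₀ − payload = 189,600 − 10,400 = 179,200 kg.
Stage dry mass = ε × stage wet mass = 0.057 × 179,200 = 10,214.4 kg.
Burnout mass m_f = stage dry + payload = 10,214.4 + 10,400 = 20,614.4 kg.
v_e = Isp · g₀ = 421 × 9.81 = 4130.0 m/s.
Using Δv = v_e ln(m₀/m_f): Δv = v_e · ln(189,600/20,614.4) = 4130.0 × ln(9.197) = 4130.0 × 2.2189 ≈ 9164 m/s.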